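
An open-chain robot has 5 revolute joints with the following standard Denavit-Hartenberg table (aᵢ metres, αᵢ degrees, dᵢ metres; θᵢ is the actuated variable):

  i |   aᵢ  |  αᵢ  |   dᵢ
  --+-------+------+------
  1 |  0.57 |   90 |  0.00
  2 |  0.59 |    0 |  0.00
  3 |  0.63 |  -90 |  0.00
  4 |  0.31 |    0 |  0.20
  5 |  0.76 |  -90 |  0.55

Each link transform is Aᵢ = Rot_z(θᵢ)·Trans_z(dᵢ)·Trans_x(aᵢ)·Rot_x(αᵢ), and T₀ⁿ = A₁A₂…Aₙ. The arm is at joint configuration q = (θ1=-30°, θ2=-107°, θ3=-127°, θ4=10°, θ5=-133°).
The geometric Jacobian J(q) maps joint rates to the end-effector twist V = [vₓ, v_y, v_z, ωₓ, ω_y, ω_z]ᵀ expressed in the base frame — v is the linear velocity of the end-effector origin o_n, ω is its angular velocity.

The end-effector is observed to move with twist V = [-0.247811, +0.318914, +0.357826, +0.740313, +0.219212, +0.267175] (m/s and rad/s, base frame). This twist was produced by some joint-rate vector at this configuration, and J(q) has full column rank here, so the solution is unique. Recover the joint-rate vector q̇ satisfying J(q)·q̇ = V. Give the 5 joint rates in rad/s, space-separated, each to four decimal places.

-0.1190 -0.9240 0.3640 -0.5930 -0.0640

o_n = [-0.7384, -0.2475, -0.5833]
J₁: ẑ×o_n = [0.2475, -0.7384, 0.0000], ω = ẑ
J2: z=[-0.5000, -0.8660, 0.0000] o=[0.4936, -0.2850, 0.0000] → [0.5051, -0.2916, -1.0857, -0.5000, -0.8660, 0.0000]
J3: z=[-0.5000, -0.8660, 0.0000] o=[0.3442, -0.1988, -0.5642] → [0.0165, -0.0095, -0.9132, -0.5000, -0.8660, 0.0000]
J4: z=[-0.7006, 0.4045, -0.5878] o=[0.0236, -0.0136, -0.0545] → [-0.3514, 0.0774, 0.4721, -0.7006, 0.4045, -0.5878]
J5: z=[-0.7006, 0.4045, -0.5878] o=[-0.2451, 0.2036, 0.0749] → [-0.5314, -0.1711, 0.5157, -0.7006, 0.4045, -0.5878]
q̇ = J⁺·V = [-0.1190, -0.9240, 0.3640, -0.5930, -0.0640]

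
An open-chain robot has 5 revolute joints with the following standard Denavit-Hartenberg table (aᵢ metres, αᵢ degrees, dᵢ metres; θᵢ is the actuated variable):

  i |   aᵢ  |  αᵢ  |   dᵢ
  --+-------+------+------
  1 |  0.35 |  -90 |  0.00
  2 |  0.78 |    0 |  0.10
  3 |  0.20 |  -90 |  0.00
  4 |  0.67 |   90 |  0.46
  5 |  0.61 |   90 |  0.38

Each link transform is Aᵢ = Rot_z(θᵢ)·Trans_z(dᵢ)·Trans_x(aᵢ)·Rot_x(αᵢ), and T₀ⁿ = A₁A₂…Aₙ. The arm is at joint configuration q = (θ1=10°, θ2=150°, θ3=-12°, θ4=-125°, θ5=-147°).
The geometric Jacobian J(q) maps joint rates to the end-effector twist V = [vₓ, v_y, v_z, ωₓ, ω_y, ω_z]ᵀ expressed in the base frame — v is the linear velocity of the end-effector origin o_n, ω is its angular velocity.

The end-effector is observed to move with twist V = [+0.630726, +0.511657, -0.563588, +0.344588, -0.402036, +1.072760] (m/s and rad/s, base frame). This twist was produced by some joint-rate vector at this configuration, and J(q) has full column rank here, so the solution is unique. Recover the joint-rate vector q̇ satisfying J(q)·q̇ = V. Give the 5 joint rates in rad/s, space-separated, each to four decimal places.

0.2030 -0.5090 0.6010 0.4660 0.9550

o_n = [-0.2589, -0.0337, -0.1598]
J₁: ẑ×o_n = [0.0337, -0.2589, 0.0000], ω = ẑ
J2: z=[-0.1736, 0.9848, 0.0000] o=[0.3447, 0.0608, 0.0000] → [-0.1574, -0.0277, 0.6108, -0.1736, 0.9848, 0.0000]
J3: z=[-0.1736, 0.9848, 0.0000] o=[-0.3379, 0.0420, -0.3900] → [0.2267, 0.0400, -0.0647, -0.1736, 0.9848, 0.0000]
J4: z=[-0.6590, -0.1162, 0.7431] o=[-0.4843, 0.0161, -0.5238] → [-0.0053, 0.4074, 0.0590, -0.6590, -0.1162, 0.7431]
J5: z=[0.6991, -0.4592, 0.5481] o=[-0.6015, 0.5528, 0.0752] → [0.4293, 0.3520, -0.2527, 0.6991, -0.4592, 0.5481]
q̇ = J⁺·V = [0.2030, -0.5090, 0.6010, 0.4660, 0.9550]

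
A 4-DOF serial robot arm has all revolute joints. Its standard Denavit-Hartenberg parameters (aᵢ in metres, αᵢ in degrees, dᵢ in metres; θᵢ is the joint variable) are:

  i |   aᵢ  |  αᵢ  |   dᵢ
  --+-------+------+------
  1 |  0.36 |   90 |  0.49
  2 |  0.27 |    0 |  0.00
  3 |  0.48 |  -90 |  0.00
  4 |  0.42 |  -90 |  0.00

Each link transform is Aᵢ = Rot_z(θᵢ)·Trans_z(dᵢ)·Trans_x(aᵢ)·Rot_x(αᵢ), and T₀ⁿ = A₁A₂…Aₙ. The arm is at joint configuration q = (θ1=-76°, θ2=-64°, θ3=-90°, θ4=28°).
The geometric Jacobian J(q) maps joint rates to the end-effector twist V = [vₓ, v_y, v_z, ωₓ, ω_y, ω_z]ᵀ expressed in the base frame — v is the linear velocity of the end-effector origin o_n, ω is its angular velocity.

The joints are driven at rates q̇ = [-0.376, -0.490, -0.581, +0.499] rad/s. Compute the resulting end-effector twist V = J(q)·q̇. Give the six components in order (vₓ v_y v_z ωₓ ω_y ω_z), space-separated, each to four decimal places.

o_n = [0.1220, 0.3256, -0.1257]
J₁: ẑ×o_n = [-0.3256, 0.1220, 0.0000], ω = ẑ
J2: z=[-0.9703, -0.2419, 0.0000] o=[0.0871, -0.3493, 0.4900] → [0.1489, -0.5974, -0.6464, -0.9703, -0.2419, 0.0000]
J3: z=[-0.9703, -0.2419, 0.0000] o=[0.1157, -0.4642, 0.2473] → [0.0902, -0.3619, -0.7647, -0.9703, -0.2419, 0.0000]
J4: z=[0.1061, -0.4253, -0.8988] o=[0.0114, -0.0455, 0.0369] → [0.4027, -0.0822, 0.0864, 0.1061, -0.4253, -0.8988]
V = J·q̇ = [0.1980, 0.4160, 0.8042, 1.0921, 0.0468, -0.8245]

0.1980 0.4160 0.8042 1.0921 0.0468 -0.8245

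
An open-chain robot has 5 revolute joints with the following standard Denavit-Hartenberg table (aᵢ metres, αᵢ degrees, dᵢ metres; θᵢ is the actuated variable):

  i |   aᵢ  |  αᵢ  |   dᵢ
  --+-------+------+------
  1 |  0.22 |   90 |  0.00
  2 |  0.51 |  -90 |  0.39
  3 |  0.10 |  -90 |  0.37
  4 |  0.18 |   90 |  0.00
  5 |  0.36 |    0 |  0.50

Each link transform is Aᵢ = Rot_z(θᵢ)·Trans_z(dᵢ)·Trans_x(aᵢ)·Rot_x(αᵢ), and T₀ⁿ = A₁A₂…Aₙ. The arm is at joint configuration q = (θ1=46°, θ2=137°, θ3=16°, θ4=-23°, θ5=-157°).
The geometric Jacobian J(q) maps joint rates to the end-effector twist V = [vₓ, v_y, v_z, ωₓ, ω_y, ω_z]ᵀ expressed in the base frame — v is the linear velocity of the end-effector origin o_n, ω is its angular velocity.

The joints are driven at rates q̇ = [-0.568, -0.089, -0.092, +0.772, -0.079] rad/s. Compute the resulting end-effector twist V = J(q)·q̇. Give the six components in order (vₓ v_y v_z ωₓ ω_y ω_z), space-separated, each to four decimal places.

o_n = [0.0477, -0.7998, -0.3436]
J₁: ẑ×o_n = [0.7998, 0.0477, -0.0000], ω = ẑ
J2: z=[0.7193, -0.6947, 0.0000] o=[0.1528, 0.1583, 0.0000] → [0.2387, 0.2471, -0.7622, 0.7193, -0.6947, 0.0000]
J3: z=[-0.4738, -0.4906, -0.7314] o=[0.1743, -0.3810, 0.3478] → [0.0328, -0.2350, 0.1363, -0.4738, -0.4906, -0.7314]
J4: z=[-0.5514, 0.8128, -0.1880] o=[-0.0697, -0.5939, 0.1428] → [-0.4340, -0.2902, 0.0182, -0.5514, 0.8128, -0.1880]
J5: z=[-0.1678, -0.3288, -0.9294] o=[-0.2168, -0.6805, 0.2000] → [0.0678, -0.3370, 0.1070, -0.1678, -0.3288, -0.9294]
V = J·q̇ = [-0.8190, -0.2249, 0.0609, -0.4329, 0.7604, -0.5724]

-0.8190 -0.2249 0.0609 -0.4329 0.7604 -0.5724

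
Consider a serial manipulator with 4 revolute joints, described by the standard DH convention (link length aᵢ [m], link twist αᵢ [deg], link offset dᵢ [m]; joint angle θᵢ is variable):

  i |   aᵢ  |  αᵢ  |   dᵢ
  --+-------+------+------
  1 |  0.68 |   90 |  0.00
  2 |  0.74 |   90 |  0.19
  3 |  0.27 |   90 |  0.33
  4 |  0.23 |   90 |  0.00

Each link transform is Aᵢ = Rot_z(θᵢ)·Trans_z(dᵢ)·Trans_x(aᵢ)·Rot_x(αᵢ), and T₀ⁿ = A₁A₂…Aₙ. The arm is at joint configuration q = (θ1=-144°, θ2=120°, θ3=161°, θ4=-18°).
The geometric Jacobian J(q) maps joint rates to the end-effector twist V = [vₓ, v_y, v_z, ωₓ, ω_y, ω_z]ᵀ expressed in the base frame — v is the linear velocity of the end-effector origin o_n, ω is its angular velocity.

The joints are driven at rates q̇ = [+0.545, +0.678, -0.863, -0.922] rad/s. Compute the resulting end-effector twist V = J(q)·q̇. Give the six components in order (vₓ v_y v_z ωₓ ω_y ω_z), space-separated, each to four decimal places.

0.2943 0.1648 0.1296 0.5971 0.1943 -0.1465

o_n = [-0.8243, -0.1674, 0.3701]
J₁: ẑ×o_n = [0.1674, -0.8243, 0.0000], ω = ẑ
J2: z=[-0.5878, 0.8090, 0.0000] o=[-0.5501, -0.3997, 0.0000] → [0.2994, 0.2175, 0.0853, -0.5878, 0.8090, 0.0000]
J3: z=[-0.7006, -0.5090, 0.5000] o=[-0.3625, -0.0285, 0.6409] → [0.2073, -0.4206, -0.1378, -0.7006, -0.5090, 0.5000]
J4: z=[-0.4241, 0.8606, 0.2820] o=[-0.7486, -0.2004, 0.5848] → [-0.1940, -0.1124, 0.0512, -0.4241, 0.8606, 0.2820]
V = J·q̇ = [0.2943, 0.1648, 0.1296, 0.5971, 0.1943, -0.1465]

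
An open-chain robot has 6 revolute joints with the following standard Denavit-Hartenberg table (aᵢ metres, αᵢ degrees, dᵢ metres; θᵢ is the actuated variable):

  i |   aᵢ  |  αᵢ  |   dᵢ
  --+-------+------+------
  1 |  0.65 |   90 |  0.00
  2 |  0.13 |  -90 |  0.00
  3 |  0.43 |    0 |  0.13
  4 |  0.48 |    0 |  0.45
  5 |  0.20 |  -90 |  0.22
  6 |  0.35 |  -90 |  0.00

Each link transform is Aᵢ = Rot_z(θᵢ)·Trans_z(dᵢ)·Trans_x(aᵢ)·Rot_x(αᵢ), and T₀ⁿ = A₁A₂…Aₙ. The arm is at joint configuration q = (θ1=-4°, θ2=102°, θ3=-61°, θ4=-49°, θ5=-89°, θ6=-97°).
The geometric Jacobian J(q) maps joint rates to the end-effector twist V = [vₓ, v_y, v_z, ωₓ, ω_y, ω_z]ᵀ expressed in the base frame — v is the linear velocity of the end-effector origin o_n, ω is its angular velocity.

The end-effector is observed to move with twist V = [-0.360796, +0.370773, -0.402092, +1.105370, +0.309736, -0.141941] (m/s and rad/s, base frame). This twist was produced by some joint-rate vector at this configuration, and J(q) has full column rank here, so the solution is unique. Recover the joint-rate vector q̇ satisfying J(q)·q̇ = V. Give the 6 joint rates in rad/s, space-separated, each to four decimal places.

-0.6400 0.3760 -0.4490 0.1380 -0.8500 -0.8060

o_n = [-0.5306, -0.7407, -0.2136]
J₁: ẑ×o_n = [0.7407, -0.5306, 0.0000], ω = ẑ
J2: z=[-0.0698, -0.9976, 0.0000] o=[0.6484, -0.0453, 0.0000] → [0.2131, -0.0149, -1.1276, -0.0698, -0.9976, 0.0000]
J3: z=[-0.9758, 0.0682, -0.2079] o=[0.6215, -0.0435, 0.1272] → [-0.1682, -0.0930, 0.7590, -0.9758, 0.0682, -0.2079]
J4: z=[-0.9758, 0.0682, -0.2079] o=[0.4251, -0.4067, 0.3040] → [-0.1048, -0.3064, 0.3911, -0.9758, 0.0682, -0.2079]
J5: z=[-0.9758, 0.0682, -0.2079] o=[-0.0114, -0.8284, 0.0499] → [0.0002, -0.1492, -0.0501, -0.9758, 0.0682, -0.2079]
J6: z=[0.0016, -0.9479, -0.3185] o=[-0.1823, -0.7511, -0.1808] → [0.0344, 0.1110, -0.3302, 0.0016, -0.9479, -0.3185]
q̇ = J⁺·V = [-0.6400, 0.3760, -0.4490, 0.1380, -0.8500, -0.8060]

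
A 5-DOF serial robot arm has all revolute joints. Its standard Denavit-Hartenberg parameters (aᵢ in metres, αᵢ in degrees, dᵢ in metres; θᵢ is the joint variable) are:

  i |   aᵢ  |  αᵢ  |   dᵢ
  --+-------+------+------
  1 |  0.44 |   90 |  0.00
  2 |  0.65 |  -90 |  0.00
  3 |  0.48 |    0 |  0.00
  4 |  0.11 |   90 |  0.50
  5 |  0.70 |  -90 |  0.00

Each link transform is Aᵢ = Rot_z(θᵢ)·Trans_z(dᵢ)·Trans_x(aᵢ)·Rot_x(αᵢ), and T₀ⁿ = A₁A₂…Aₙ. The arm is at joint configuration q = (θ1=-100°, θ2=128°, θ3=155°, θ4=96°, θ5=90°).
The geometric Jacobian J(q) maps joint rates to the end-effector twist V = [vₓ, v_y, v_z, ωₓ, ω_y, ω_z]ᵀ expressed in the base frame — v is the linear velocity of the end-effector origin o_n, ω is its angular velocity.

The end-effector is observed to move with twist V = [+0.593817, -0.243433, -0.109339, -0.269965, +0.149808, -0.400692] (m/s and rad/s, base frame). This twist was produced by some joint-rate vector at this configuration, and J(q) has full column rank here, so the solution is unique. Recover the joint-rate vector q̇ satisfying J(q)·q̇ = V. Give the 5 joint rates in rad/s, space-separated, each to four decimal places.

o_n = [0.2043, 0.5894, -0.5976]
J₁: ẑ×o_n = [-0.5894, 0.2043, 0.0000], ω = ẑ
J2: z=[-0.9848, 0.1736, 0.0000] o=[-0.0764, -0.4333, 0.0000] → [-0.1038, -0.5885, -1.0559, -0.9848, 0.1736, 0.0000]
J3: z=[0.1368, 0.7760, -0.6157] o=[-0.0069, -0.0392, 0.5122] → [-0.4743, 0.0218, -0.0779, 0.1368, 0.7760, -0.6157]
J4: z=[0.1368, 0.7760, -0.6157] o=[0.1464, -0.3382, 0.1694] → [-0.0241, 0.0693, 0.0820, 0.1368, 0.7760, -0.6157]
J5: z=[0.2195, -0.6298, -0.7451] o=[0.1085, 0.0462, -0.1667] → [0.6762, 0.0232, 0.1796, 0.2195, -0.6298, -0.7451]
q̇ = J⁺·V = [-0.8560, 0.1470, -0.8900, 0.6890, -0.4450]

-0.8560 0.1470 -0.8900 0.6890 -0.4450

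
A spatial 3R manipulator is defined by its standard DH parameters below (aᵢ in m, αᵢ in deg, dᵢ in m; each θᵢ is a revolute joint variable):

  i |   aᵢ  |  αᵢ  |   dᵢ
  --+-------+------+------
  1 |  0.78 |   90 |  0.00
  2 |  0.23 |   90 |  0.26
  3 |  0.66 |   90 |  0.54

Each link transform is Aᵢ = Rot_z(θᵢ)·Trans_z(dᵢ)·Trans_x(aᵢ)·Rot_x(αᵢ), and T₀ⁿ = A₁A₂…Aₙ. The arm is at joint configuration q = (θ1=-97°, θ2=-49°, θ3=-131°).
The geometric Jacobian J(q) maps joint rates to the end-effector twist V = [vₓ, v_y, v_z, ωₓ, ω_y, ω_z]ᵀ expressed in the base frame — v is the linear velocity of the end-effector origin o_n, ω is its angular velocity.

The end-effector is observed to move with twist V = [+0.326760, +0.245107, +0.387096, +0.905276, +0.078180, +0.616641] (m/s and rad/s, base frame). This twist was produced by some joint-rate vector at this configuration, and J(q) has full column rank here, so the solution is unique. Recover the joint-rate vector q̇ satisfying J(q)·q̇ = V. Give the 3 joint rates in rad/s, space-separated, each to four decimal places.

0.7800 -0.8890 0.2490

o_n = [0.2072, -0.2665, -0.2011]
J₁: ẑ×o_n = [0.2665, 0.2072, -0.0000], ω = ẑ
J2: z=[-0.9925, 0.1219, 0.0000] o=[-0.0951, -0.7742, 0.0000] → [-0.0245, -0.1996, -0.5407, -0.9925, 0.1219, 0.0000]
J3: z=[0.0920, 0.7491, -0.6561] o=[-0.3715, -0.8923, -0.1736] → [0.3899, -0.3771, -0.3759, 0.0920, 0.7491, -0.6561]
q̇ = J⁺·V = [0.7800, -0.8890, 0.2490]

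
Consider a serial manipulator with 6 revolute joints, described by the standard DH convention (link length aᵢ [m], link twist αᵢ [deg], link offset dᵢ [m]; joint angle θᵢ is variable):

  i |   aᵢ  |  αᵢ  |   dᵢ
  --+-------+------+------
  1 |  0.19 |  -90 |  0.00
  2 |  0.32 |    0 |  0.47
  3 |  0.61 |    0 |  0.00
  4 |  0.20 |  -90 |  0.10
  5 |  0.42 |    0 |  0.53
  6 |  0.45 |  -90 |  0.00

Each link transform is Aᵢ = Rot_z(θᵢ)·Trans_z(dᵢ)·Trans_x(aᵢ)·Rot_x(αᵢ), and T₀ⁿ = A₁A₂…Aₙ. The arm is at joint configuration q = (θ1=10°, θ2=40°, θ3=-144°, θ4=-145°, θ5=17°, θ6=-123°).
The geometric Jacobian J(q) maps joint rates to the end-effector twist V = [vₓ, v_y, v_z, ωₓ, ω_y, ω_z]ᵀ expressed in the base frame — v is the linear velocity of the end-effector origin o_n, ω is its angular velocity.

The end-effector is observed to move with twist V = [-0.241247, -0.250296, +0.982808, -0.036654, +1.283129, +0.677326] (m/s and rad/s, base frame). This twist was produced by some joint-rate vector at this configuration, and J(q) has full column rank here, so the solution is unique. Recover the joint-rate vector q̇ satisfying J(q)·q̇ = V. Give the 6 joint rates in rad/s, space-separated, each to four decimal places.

o_n = [-0.5254, 0.8007, 0.1302]
J₁: ẑ×o_n = [-0.8007, -0.5254, 0.0000], ω = ẑ
J2: z=[-0.1736, 0.9848, 0.0000] o=[0.1871, 0.0330, 0.0000] → [0.1283, 0.0226, 0.5684, -0.1736, 0.9848, 0.0000]
J3: z=[-0.1736, 0.9848, 0.0000] o=[0.3469, 0.5384, -0.2057] → [0.3308, 0.0583, 0.8135, -0.1736, 0.9848, 0.0000]
J4: z=[-0.1736, 0.9848, 0.0000] o=[0.2016, 0.5128, 0.3862] → [-0.2521, -0.0444, 0.6660, -0.1736, 0.9848, 0.0000]
J5: z=[-0.9194, -0.1621, 0.3584] o=[0.1136, 0.5988, 0.1995] → [-0.0611, -0.2927, -0.2892, -0.9194, -0.1621, 0.3584]
J6: z=[-0.9194, -0.1621, 0.3584] o=[-0.4941, 0.3670, 0.0144] → [-0.1742, 0.0952, -0.4038, -0.9194, -0.1621, 0.3584]
q̇ = J⁺·V = [0.7490, 0.4360, 0.8700, -0.0360, -0.2580, 0.0580]

0.7490 0.4360 0.8700 -0.0360 -0.2580 0.0580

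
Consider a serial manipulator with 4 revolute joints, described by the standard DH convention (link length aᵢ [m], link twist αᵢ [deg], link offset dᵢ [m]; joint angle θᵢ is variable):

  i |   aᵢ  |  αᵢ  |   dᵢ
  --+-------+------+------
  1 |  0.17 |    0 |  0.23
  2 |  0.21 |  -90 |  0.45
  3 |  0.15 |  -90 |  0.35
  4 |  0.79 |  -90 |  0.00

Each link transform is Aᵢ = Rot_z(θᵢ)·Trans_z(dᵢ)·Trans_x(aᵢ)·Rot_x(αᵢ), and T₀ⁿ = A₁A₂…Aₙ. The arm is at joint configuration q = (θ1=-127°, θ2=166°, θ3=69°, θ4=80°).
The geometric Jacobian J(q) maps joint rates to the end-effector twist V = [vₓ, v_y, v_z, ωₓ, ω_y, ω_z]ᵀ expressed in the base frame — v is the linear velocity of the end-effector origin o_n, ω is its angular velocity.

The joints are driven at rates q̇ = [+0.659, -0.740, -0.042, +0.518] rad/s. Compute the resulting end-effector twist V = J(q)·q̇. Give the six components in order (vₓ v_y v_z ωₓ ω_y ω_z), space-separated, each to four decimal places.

0.0197 -0.2480 0.3806 -0.3494 -0.3370 -0.2666

o_n = [0.4102, -0.2715, 0.4119]
J₁: ẑ×o_n = [0.2715, 0.4102, -0.0000], ω = ẑ
J2: z=[0.0000, 0.0000, 1.0000] o=[-0.1023, -0.1358, 0.2300] → [0.1357, 0.5125, -0.0000, 0.0000, 0.0000, 1.0000]
J3: z=[-0.6293, 0.7771, 0.0000] o=[0.0609, -0.0036, 0.6800] → [-0.2084, -0.1687, -0.1029, -0.6293, 0.7771, 0.0000]
J4: z=[-0.7255, -0.5875, -0.3584] o=[-0.1176, 0.3022, 0.5400] → [-0.1303, -0.2821, 0.7263, -0.7255, -0.5875, -0.3584]
V = J·q̇ = [0.0197, -0.2480, 0.3806, -0.3494, -0.3370, -0.2666]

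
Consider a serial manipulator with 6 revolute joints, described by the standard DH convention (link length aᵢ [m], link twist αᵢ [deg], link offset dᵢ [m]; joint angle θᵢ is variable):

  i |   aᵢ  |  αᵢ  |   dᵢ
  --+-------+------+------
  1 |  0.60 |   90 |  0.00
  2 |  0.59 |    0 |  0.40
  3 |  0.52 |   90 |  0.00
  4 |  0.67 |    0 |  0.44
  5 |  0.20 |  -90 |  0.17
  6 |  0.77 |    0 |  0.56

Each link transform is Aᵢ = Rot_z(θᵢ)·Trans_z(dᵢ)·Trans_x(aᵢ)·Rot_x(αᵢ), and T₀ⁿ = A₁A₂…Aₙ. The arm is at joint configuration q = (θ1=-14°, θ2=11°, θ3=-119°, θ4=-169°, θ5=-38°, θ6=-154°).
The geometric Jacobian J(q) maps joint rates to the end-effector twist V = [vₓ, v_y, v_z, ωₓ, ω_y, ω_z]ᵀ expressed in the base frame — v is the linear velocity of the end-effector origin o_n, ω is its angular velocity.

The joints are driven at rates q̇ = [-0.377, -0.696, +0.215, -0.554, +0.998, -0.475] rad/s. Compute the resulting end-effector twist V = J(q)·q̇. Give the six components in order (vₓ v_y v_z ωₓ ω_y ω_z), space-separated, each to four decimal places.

0.4279 -0.5939 -0.4378 -0.4604 0.1743 -0.4449

o_n = [0.3647, 0.3731, 0.3611]
J₁: ẑ×o_n = [-0.3731, 0.3647, 0.0000], ω = ẑ
J2: z=[-0.2419, -0.9703, 0.0000] o=[0.5822, -0.1452, 0.0000] → [-0.3504, 0.0874, -0.3364, -0.2419, -0.9703, 0.0000]
J3: z=[-0.2419, -0.9703, 0.0000] o=[1.0474, -0.6734, 0.1126] → [-0.2412, 0.0601, -0.9155, -0.2419, -0.9703, 0.0000]
J4: z=[-0.9228, 0.2301, 0.3090] o=[0.8914, -0.6345, -0.3820] → [-0.1404, 0.5230, -0.8086, -0.9228, 0.2301, 0.3090]
J5: z=[-0.9228, 0.2301, 0.3090] o=[0.7135, -0.4584, 0.3795] → [-0.2612, -0.1247, -0.6870, -0.9228, 0.2301, 0.3090]
J6: z=[0.3517, 0.8306, 0.4318] o=[0.5881, -0.5207, 0.6015] → [-0.5855, -0.0119, 0.4999, 0.3517, 0.8306, 0.4318]
V = J·q̇ = [0.4279, -0.5939, -0.4378, -0.4604, 0.1743, -0.4449]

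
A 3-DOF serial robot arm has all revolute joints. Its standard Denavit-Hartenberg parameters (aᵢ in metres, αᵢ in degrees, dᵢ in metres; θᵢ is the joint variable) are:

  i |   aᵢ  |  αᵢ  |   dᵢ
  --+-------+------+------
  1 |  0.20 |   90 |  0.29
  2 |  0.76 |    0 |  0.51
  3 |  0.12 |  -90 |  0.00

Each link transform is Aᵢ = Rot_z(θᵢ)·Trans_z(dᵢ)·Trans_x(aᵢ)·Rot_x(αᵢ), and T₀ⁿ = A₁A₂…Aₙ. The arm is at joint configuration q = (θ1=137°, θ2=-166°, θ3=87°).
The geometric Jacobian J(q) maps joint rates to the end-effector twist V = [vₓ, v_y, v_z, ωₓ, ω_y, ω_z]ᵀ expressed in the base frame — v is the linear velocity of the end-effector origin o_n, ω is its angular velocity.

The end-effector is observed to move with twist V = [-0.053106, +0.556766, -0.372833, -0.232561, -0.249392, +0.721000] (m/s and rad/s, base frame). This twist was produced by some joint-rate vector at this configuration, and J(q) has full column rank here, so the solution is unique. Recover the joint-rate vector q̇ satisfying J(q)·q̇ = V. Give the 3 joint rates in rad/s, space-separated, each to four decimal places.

o_n = [0.7241, 0.0221, -0.0117]
J₁: ẑ×o_n = [-0.0221, 0.7241, 0.0000], ω = ẑ
J2: z=[0.6820, 0.7314, 0.0000] o=[-0.1463, 0.1364, 0.2900] → [-0.2206, 0.2057, -0.7145, 0.6820, 0.7314, 0.0000]
J3: z=[0.6820, 0.7314, 0.0000] o=[0.7409, 0.0065, 0.1061] → [-0.0862, 0.0803, 0.0229, 0.6820, 0.7314, 0.0000]
q̇ = J⁺·V = [0.7210, 0.4950, -0.8360]

0.7210 0.4950 -0.8360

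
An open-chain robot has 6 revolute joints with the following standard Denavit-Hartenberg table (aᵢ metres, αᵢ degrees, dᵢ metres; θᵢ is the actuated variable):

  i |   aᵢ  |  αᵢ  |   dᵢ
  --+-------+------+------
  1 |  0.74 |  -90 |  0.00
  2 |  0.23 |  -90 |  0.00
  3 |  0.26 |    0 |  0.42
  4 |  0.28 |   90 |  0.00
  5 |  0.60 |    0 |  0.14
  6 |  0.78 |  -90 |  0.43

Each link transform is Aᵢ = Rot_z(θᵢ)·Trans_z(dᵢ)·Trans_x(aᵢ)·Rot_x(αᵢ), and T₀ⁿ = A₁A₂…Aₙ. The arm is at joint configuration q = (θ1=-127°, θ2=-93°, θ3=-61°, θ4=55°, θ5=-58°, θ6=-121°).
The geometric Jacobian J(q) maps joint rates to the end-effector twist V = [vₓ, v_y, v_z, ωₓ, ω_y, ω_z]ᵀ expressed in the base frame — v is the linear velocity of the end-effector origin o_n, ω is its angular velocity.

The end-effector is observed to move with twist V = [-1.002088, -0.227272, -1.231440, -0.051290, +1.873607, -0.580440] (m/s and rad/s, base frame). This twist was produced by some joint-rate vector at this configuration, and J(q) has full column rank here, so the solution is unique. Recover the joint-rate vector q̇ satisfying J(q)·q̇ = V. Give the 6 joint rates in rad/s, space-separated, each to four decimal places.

o_n = [0.2390, -0.9710, 0.1100]
J₁: ẑ×o_n = [0.9710, 0.2390, -0.0000], ω = ẑ
J2: z=[0.7986, -0.6018, 0.0000] o=[-0.4453, -0.5910, 0.0000] → [-0.0662, -0.0879, 0.1083, 0.7986, -0.6018, 0.0000]
J3: z=[-0.6010, -0.7975, 0.0523] o=[-0.4381, -0.5814, 0.2297] → [0.1158, -0.0365, 0.7742, -0.6010, -0.7975, 0.0523]
J4: z=[-0.6010, -0.7975, 0.0523] o=[-0.5049, -1.0479, 0.3775] → [0.2093, -0.1218, 0.5471, -0.6010, -0.7975, 0.0523]
J5: z=[0.7910, -0.6029, -0.1044] o=[-0.4728, -1.0539, 0.6556] → [0.3376, 0.3573, 0.4947, 0.7910, -0.6029, -0.1044]
J6: z=[0.7910, -0.6029, -0.1044] o=[-0.0197, -0.7393, 0.9302] → [0.4703, 0.6217, -0.0273, 0.7910, -0.6029, -0.1044]
q̇ = J⁺·V = [-0.5700, -0.5380, -0.5980, -0.8660, -0.4860, -0.1480]

-0.5700 -0.5380 -0.5980 -0.8660 -0.4860 -0.1480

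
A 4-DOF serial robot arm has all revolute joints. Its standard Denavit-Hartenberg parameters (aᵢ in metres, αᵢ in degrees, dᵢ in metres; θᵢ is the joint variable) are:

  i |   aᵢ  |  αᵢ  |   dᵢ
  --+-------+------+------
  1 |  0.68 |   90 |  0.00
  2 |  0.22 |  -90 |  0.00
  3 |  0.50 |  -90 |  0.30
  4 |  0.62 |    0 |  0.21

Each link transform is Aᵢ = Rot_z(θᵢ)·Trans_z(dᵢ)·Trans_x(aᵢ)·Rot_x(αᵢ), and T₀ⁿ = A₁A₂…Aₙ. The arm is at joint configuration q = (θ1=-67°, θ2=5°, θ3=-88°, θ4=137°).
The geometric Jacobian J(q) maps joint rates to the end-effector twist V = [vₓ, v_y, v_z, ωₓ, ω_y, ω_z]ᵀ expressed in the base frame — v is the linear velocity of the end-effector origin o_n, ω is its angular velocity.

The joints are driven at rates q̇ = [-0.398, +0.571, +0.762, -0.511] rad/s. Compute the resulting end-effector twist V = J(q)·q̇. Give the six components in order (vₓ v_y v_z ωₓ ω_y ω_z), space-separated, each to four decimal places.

o_n = [0.4018, -1.0468, -0.0848]
J₁: ẑ×o_n = [1.0468, 0.4018, -0.0000], ω = ẑ
J2: z=[-0.9205, -0.3907, 0.0000] o=[0.2657, -0.6259, 0.0000] → [0.0331, -0.0780, 0.4406, -0.9205, -0.3907, 0.0000]
J3: z=[-0.0341, 0.0802, 0.9962] o=[0.3513, -0.8277, 0.0192] → [0.2099, 0.0467, 0.0034, -0.0341, 0.0802, 0.9962]
J4: z=[0.4211, -0.9028, 0.0871] o=[-0.1121, -1.0149, 0.3196] → [0.3678, 0.2150, 0.4504, 0.4211, -0.9028, 0.0871]
V = J·q̇ = [-0.4257, -0.2788, 0.0240, -0.7668, 0.2994, 0.3166]

-0.4257 -0.2788 0.0240 -0.7668 0.2994 0.3166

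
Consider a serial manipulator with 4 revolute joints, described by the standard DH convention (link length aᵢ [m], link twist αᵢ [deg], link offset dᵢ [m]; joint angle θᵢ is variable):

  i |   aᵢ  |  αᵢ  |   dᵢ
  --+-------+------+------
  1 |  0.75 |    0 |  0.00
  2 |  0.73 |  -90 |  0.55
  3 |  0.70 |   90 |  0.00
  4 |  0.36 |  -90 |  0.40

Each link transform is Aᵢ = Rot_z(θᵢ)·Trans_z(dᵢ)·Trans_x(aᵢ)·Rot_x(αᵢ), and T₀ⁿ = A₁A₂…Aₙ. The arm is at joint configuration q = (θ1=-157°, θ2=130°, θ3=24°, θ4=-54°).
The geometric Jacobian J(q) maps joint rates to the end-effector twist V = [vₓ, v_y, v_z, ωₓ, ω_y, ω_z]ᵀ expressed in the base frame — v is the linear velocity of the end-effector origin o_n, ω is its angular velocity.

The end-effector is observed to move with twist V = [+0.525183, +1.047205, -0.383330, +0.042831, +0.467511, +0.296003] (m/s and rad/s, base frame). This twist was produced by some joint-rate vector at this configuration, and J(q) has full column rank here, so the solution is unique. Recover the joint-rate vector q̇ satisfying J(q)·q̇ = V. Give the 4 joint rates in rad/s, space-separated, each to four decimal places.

o_n = [0.7148, -1.3359, 0.5446]
J₁: ẑ×o_n = [1.3359, 0.7148, -0.0000], ω = ẑ
J2: z=[0.0000, 0.0000, 1.0000] o=[-0.6904, -0.2930, 0.0000] → [1.0429, 1.4052, -0.0000, 0.0000, 0.0000, 1.0000]
J3: z=[0.4540, 0.8910, 0.0000] o=[-0.0399, -0.6245, 0.5500] → [-0.0048, 0.0024, -0.9955, 0.4540, 0.8910, 0.0000]
J4: z=[0.3624, -0.1847, 0.9135] o=[0.5298, -0.9148, 0.2653] → [0.3331, 0.0677, -0.1185, 0.3624, -0.1847, 0.9135]
q̇ = J⁺·V = [-0.1590, 0.8460, 0.4360, -0.4280]

-0.1590 0.8460 0.4360 -0.4280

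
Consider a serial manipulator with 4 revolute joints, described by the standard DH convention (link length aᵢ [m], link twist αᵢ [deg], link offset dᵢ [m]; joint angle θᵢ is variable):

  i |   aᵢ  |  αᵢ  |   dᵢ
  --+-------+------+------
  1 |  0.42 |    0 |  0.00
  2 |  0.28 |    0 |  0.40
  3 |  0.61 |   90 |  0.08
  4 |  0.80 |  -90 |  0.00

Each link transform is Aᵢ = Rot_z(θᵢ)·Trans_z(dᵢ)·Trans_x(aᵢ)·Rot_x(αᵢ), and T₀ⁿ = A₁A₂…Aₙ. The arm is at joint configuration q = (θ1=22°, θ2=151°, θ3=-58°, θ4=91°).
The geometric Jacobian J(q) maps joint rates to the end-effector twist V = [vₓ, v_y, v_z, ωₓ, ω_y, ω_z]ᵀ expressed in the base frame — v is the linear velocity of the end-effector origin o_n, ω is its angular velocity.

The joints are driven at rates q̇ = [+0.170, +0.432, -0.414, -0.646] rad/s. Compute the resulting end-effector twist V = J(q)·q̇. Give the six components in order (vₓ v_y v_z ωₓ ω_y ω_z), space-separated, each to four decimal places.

-0.3672 0.3198 0.0090 -0.5855 -0.2730 0.1880

o_n = [-0.1404, 0.7317, 1.2799]
J₁: ẑ×o_n = [-0.7317, -0.1404, 0.0000], ω = ẑ
J2: z=[0.0000, 0.0000, 1.0000] o=[0.3894, 0.1573, 0.0000] → [-0.5743, -0.5298, 0.0000, 0.0000, 0.0000, 1.0000]
J3: z=[0.0000, 0.0000, 1.0000] o=[0.1115, 0.1915, 0.4000] → [-0.5402, -0.2519, 0.0000, 0.0000, 0.0000, 1.0000]
J4: z=[0.9063, 0.4226, 0.0000] o=[-0.1463, 0.7443, 0.4800] → [0.3380, -0.7249, -0.0140, 0.9063, 0.4226, 0.0000]
V = J·q̇ = [-0.3672, 0.3198, 0.0090, -0.5855, -0.2730, 0.1880]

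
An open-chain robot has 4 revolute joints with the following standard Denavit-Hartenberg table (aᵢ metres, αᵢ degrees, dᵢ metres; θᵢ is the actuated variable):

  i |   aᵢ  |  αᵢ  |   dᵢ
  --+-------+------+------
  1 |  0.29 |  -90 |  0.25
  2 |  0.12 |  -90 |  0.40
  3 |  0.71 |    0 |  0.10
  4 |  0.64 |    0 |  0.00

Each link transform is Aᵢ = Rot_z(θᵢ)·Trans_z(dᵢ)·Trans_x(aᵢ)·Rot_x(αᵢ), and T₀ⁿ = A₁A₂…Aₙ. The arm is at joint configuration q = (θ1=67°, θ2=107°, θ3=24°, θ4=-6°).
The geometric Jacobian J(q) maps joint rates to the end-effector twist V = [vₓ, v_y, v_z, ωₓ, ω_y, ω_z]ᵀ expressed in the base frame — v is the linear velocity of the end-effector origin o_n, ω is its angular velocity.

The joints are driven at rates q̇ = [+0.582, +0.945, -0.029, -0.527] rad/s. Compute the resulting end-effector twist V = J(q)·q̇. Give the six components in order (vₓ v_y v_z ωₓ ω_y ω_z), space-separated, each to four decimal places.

o_n = [-0.0017, -0.2256, -1.0379]
J₁: ẑ×o_n = [0.2256, -0.0017, 0.0000], ω = ẑ
J2: z=[-0.9205, 0.3907, 0.0000] o=[0.1133, 0.2669, 0.2500] → [-0.5032, -1.1855, 0.4983, -0.9205, 0.3907, 0.0000]
J3: z=[-0.3737, -0.8803, 0.2924] o=[-0.2686, 0.3909, 0.1352] → [1.2129, -0.3603, 0.4653, -0.3737, -0.8803, 0.2924]
J4: z=[-0.3737, -0.8803, 0.2924] o=[-0.1142, 0.0155, -0.4558] → [0.5829, -0.1846, 0.1891, -0.3737, -0.8803, 0.2924]
V = J·q̇ = [-0.6866, -1.0136, 0.3577, -0.6621, 0.8587, 0.4194]

-0.6866 -1.0136 0.3577 -0.6621 0.8587 0.4194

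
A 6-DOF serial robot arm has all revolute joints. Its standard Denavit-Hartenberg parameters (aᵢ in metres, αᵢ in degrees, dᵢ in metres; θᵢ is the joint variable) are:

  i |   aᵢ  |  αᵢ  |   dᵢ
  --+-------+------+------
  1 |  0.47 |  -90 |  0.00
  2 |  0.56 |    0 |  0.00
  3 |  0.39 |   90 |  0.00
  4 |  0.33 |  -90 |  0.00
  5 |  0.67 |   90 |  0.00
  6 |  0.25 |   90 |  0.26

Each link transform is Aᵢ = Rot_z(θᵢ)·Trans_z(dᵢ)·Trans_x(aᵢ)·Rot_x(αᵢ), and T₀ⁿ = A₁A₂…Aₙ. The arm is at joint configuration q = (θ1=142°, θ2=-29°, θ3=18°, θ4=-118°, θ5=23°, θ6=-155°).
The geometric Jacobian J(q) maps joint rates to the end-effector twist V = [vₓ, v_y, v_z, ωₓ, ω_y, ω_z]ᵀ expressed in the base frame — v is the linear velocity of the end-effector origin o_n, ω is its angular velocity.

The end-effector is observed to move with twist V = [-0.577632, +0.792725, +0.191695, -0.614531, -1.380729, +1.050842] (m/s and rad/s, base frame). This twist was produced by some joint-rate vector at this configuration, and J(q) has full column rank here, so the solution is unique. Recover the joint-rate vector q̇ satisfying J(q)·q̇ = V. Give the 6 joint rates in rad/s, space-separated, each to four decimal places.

o_n = [-0.2450, 1.0694, 0.3177]
J₁: ẑ×o_n = [-1.0694, -0.2450, 0.0000], ω = ẑ
J2: z=[-0.6157, -0.7880, 0.0000] o=[-0.3704, 0.2894, 0.0000] → [-0.2504, 0.1956, -0.3814, -0.6157, -0.7880, 0.0000]
J3: z=[-0.6157, -0.7880, 0.0000] o=[-0.7563, 0.5909, 0.2715] → [-0.0364, 0.0285, 0.1083, -0.6157, -0.7880, 0.0000]
J4: z=[0.1504, -0.1175, 0.9816] o=[-1.0580, 0.8266, 0.3459] → [-0.2350, 0.8023, 0.1320, 0.1504, -0.1175, 0.9816]
J5: z=[-0.3940, 0.9036, 0.1685] o=[-0.7588, 0.9626, 0.3163] → [-0.0167, 0.0871, -0.5063, -0.3940, 0.9036, 0.1685]
J6: z=[0.4927, 0.0529, 0.8686] o=[-0.2389, 1.2475, 0.0041] → [0.1712, -0.1598, -0.0874, 0.4927, 0.0529, 0.8686]
q̇ = J⁺·V = [0.2050, 0.4050, 0.9390, 0.9360, -0.2320, -0.0390]

0.2050 0.4050 0.9390 0.9360 -0.2320 -0.0390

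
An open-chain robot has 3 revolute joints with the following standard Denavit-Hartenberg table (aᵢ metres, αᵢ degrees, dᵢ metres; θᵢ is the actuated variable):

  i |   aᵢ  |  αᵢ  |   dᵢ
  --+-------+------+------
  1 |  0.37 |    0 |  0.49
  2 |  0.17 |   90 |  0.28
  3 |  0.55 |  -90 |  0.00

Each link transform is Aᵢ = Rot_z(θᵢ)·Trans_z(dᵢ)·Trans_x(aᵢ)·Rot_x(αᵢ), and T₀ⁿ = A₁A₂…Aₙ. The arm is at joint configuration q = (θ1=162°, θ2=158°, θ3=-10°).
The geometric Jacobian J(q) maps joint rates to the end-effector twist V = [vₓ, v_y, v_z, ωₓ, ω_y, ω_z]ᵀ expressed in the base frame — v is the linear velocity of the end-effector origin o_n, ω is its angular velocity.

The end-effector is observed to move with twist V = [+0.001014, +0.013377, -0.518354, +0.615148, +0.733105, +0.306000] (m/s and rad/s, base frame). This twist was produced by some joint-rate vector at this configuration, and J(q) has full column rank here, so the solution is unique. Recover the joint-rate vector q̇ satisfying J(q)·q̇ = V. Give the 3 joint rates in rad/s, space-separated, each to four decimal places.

0.6030 -0.2970 -0.9570

o_n = [0.1933, -0.3431, 0.6745]
J₁: ẑ×o_n = [0.3431, 0.1933, -0.0000], ω = ẑ
J2: z=[0.0000, 0.0000, 1.0000] o=[-0.3519, 0.1143, 0.4900] → [0.4574, 0.5452, -0.0000, 0.0000, 0.0000, 1.0000]
J3: z=[-0.6428, -0.7660, 0.0000] o=[-0.2217, 0.0051, 0.7700] → [0.0732, -0.0614, 0.5416, -0.6428, -0.7660, 0.0000]
q̇ = J⁺·V = [0.6030, -0.2970, -0.9570]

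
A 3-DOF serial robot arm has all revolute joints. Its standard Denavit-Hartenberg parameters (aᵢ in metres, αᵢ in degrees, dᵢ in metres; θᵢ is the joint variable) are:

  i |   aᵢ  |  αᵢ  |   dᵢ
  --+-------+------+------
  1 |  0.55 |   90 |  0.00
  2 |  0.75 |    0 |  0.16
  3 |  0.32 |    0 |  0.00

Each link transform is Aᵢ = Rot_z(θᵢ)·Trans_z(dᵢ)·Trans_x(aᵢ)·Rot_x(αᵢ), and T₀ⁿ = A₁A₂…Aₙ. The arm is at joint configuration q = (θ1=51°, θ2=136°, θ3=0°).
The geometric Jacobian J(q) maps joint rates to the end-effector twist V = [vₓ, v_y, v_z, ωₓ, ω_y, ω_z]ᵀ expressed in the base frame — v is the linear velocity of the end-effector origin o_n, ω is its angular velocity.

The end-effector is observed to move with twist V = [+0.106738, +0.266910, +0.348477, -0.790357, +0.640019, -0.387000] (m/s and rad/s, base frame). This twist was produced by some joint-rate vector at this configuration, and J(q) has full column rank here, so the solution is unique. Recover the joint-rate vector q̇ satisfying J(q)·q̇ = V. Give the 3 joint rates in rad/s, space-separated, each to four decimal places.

-0.3870 -0.2120 -0.8050

o_n = [-0.0139, -0.2714, 0.7433]
J₁: ẑ×o_n = [0.2714, -0.0139, 0.0000], ω = ẑ
J2: z=[0.7771, -0.6293, 0.0000] o=[0.3461, 0.4274, 0.0000] → [-0.4678, -0.5776, -0.7697, 0.7771, -0.6293, 0.0000]
J3: z=[0.7771, -0.6293, 0.0000] o=[0.1309, -0.0925, 0.5210] → [-0.1399, -0.1728, -0.2302, 0.7771, -0.6293, 0.0000]
q̇ = J⁺·V = [-0.3870, -0.2120, -0.8050]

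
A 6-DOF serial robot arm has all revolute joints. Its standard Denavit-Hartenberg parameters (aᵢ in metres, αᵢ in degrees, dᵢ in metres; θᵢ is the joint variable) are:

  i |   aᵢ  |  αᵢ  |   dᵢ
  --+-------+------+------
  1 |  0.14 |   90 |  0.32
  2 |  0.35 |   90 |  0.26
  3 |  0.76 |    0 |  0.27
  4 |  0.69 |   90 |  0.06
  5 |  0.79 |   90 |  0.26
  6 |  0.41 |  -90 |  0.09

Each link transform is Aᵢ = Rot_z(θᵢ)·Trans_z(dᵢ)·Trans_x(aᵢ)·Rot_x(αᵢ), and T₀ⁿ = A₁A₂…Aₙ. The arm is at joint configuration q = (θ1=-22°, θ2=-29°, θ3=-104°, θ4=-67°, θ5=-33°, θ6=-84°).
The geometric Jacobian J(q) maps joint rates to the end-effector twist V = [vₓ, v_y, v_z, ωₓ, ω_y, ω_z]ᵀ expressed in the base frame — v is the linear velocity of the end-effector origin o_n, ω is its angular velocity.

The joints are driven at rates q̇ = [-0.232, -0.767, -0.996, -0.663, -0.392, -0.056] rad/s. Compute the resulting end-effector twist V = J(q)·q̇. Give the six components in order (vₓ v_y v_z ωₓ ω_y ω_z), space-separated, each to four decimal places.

o_n = [-0.3881, 1.0551, 1.0438]
J₁: ẑ×o_n = [-1.0551, -0.3881, 0.0000], ω = ẑ
J2: z=[-0.3746, -0.9272, 0.0000] o=[0.1298, -0.0524, 0.3200] → [-0.6711, 0.2711, -0.8951, -0.3746, -0.9272, 0.0000]
J3: z=[-0.4495, 0.1816, -0.8746] o=[0.3162, -0.4082, 0.1503] → [1.4421, 1.0176, -0.5298, -0.4495, 0.1816, -0.8746]
J4: z=[-0.4495, 0.1816, -0.8746] o=[0.3220, 0.3848, 0.0033] → [0.7752, 1.0888, -0.1723, -0.4495, 0.1816, -0.8746]
J5: z=[-0.4969, -0.8645, 0.0758] o=[-0.2172, 0.7191, 0.2812] → [-0.6847, 0.3659, -0.3147, -0.4969, -0.8645, 0.0758]
J6: z=[0.7813, -0.4076, 0.4727] o=[-0.6448, 0.7267, 0.9945] → [-0.1753, 0.0829, 0.3612, 0.7813, -0.4076, 0.4727]
V = J·q̇ = [-0.9126, -2.0014, 1.4316, 1.1841, 0.7716, 1.1628]

-0.9126 -2.0014 1.4316 1.1841 0.7716 1.1628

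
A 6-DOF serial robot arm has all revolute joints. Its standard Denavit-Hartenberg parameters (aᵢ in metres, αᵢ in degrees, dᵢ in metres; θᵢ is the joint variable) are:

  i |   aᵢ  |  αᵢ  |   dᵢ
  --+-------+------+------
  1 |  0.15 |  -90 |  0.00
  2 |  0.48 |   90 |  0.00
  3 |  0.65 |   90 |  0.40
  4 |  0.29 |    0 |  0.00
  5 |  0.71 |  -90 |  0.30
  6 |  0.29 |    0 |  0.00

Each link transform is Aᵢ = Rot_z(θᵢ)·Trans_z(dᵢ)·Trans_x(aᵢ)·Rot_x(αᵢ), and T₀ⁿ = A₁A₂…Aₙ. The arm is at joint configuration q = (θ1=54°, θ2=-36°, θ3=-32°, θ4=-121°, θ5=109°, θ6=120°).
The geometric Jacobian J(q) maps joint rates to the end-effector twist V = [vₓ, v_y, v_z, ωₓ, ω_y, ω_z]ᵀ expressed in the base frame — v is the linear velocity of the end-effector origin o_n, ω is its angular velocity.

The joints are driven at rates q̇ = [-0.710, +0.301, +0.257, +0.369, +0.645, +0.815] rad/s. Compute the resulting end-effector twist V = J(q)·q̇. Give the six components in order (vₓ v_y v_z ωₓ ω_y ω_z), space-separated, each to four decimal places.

0.3594 -0.7800 0.1802 -0.0266 -1.1402 -0.0885

o_n = [1.2022, 0.6346, 0.8194]
J₁: ẑ×o_n = [-0.6346, 1.2022, 0.0000], ω = ẑ
J2: z=[-0.8090, 0.5878, 0.0000] o=[0.0882, 0.1214, 0.0000] → [0.4816, 0.6629, -1.0701, -0.8090, 0.5878, 0.0000]
J3: z=[-0.3455, -0.4755, 0.8090] o=[0.3164, 0.4355, 0.2821] → [-0.4166, 0.9023, 0.3524, -0.3455, -0.4755, 0.8090]
J4: z=[0.4341, -0.8453, -0.3115] o=[0.7190, 0.4036, 0.9297] → [0.1652, -0.1026, 0.5087, 0.4341, -0.8453, -0.3115]
J5: z=[0.4341, -0.8453, -0.3115] o=[0.6806, 0.4855, 0.6542] → [-0.0932, -0.2342, 0.5057, 0.4341, -0.8453, -0.3115]
J6: z=[-0.1650, -0.4145, 0.8950] o=[1.4397, 0.4712, 0.7875] → [-0.1595, -0.2072, -0.1254, -0.1650, -0.4145, 0.8950]
V = J·q̇ = [0.3594, -0.7800, 0.1802, -0.0266, -1.1402, -0.0885]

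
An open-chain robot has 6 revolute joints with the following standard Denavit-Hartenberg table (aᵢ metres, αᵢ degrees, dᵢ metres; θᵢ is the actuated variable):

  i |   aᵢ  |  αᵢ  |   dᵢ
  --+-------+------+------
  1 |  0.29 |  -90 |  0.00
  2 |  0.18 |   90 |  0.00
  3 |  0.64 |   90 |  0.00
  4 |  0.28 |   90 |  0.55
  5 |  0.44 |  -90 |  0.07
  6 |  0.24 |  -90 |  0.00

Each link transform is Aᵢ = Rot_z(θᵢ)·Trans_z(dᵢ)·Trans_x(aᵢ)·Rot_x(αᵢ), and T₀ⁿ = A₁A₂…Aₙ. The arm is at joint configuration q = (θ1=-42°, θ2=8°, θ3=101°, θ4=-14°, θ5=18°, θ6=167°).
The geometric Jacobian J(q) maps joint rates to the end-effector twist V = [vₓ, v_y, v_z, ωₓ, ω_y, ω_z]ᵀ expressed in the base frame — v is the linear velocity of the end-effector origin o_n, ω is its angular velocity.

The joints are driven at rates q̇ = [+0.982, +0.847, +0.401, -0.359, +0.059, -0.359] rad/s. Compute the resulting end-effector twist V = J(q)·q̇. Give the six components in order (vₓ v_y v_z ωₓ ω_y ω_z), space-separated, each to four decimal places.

o_n = [1.4232, 0.3265, -0.2092]
J₁: ẑ×o_n = [-0.3265, 1.4232, 0.0000], ω = ẑ
J2: z=[0.6691, 0.7431, 0.0000] o=[0.2155, -0.1940, 0.0000] → [-0.1554, 0.1400, -0.5491, 0.6691, 0.7431, 0.0000]
J3: z=[0.1034, -0.0931, 0.9903] o=[0.3480, -0.3133, -0.0251] → [-0.6165, 1.0838, 0.1663, 0.1034, -0.0931, 0.9903]
J4: z=[0.8501, -0.5086, -0.1366] o=[0.6785, 0.2345, -0.0081] → [0.1149, 0.0692, 0.4571, 0.8501, -0.5086, -0.1366]
J5: z=[-0.2253, -0.1167, -0.9673] o=[1.2793, 0.1936, -0.1431] → [0.1363, -0.1541, -0.0132, -0.2253, -0.1167, -0.9673]
J6: z=[0.6614, -0.7474, -0.0639] o=[1.5783, 0.4732, -0.3188] → [-0.0913, -0.0626, -0.2129, 0.6614, -0.7474, -0.0639]
V = J·q̇ = [-0.6999, 1.9393, -0.4869, 0.0523, 1.0361, 1.3940]

-0.6999 1.9393 -0.4869 0.0523 1.0361 1.3940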